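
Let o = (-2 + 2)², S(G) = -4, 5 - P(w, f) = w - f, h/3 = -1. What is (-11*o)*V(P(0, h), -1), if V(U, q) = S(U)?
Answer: 0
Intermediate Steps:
h = -3 (h = 3*(-1) = -3)
P(w, f) = 5 + f - w (P(w, f) = 5 - (w - f) = 5 + (f - w) = 5 + f - w)
V(U, q) = -4
o = 0 (o = 0² = 0)
(-11*o)*V(P(0, h), -1) = -11*0*(-4) = 0*(-4) = 0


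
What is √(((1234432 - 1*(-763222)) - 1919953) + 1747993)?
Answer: √1825694 ≈ 1351.2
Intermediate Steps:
√(((1234432 - 1*(-763222)) - 1919953) + 1747993) = √(((1234432 + 763222) - 1919953) + 1747993) = √((1997654 - 1919953) + 1747993) = √(77701 + 1747993) = √1825694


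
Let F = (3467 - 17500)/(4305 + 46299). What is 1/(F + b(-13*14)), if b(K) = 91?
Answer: 50604/4590931 ≈ 0.011023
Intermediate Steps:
F = -14033/50604 ≈ -0.27731
1/(F + b(-13*14)) = 1/(-14033/50604 + 91) = 1/(4590931/50604) = 50604/4590931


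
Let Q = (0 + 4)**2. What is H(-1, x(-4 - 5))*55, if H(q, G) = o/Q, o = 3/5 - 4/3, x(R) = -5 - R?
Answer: -121/48 ≈ -2.5208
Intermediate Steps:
o = -11/15 (o = 3*(1/5) - 4*1/3 = 3/5 - 4/3 = -11/15 ≈ -0.73333)
Q = 16 (Q = 4**2 = 16)
H(q, G) = -11/240 (H(q, G) = -11/15/16 = -11/15*1/16 = -11/240)
H(-1, x(-4 - 5))*55 = -11/240*55 = -121/48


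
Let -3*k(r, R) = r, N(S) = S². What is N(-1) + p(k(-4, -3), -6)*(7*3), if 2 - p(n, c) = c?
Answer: 169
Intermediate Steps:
k(r, R) = -r/3
p(n, c) = 2 - c
N(-1) + p(k(-4, -3), -6)*(7*3) = (-1)² + (2 - 1*(-6))*(7*3) = 1 + (2 + 6)*21 = 1 + 8*21 = 1 + 168 = 169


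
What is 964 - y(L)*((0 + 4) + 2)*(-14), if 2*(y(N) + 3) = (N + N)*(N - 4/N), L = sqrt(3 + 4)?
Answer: 964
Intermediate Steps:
L = sqrt(7) ≈ 2.6458
y(N) = -3 + N*(N - 4/N) (y(N) = -3 + ((N + N)*(N - 4/N))/2 = -3 + ((2*N)*(N - 4/N))/2 = -3 + (2*N*(N - 4/N))/2 = -3 + N*(N - 4/N))
964 - y(L)*((0 + 4) + 2)*(-14) = 964 - (-7 + (sqrt(7))**2)*((0 + 4) + 2)*(-14) = 964 - (-7 + 7)*(4 + 2)*(-14) = 964 - 0*6*(-14) = 964 - 0*(-14) = 964 - 1*0 = 964 + 0 = 964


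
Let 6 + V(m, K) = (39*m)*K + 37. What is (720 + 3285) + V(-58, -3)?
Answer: 10822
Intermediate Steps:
V(m, K) = 31 + 39*K*m (V(m, K) = -6 + ((39*m)*K + 37) = -6 + (39*K*m + 37) = -6 + (37 + 39*K*m) = 31 + 39*K*m)
(720 + 3285) + V(-58, -3) = (720 + 3285) + (31 + 39*(-3)*(-58)) = 4005 + (31 + 6786) = 4005 + 6817 = 10822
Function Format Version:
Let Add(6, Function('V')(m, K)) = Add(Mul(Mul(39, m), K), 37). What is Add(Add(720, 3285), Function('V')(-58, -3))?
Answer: 10822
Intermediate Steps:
Function('V')(m, K) = Add(31, Mul(39, K, m)) (Function('V')(m, K) = Add(-6, Add(Mul(Mul(39, m), K), 37)) = Add(-6, Add(Mul(39, K, m), 37)) = Add(-6, Add(37, Mul(39, K, m))) = Add(31, Mul(39, K, m)))
Add(Add(720, 3285), Function('V')(-58, -3)) = Add(Add(720, 3285), Add(31, Mul(39, -3, -58))) = Add(4005, Add(31, 6786)) = Add(4005, 6817) = 10822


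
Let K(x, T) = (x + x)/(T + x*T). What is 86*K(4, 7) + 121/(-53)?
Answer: 32229/1855 ≈ 17.374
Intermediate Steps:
K(x, T) = 2*x/(T + T*x) (K(x, T) = (2*x)/(T + T*x) = 2*x/(T + T*x))
86*K(4, 7) + 121/(-53) = 86*(2*4/(7*(1 + 4))) + 121/(-53) = 86*(2*4*(⅐)/5) + 121*(-1/53) = 86*(2*4*(⅐)*(⅕)) - 121/53 = 86*(8/35) - 121/53 = 688/35 - 121/53 = 32229/1855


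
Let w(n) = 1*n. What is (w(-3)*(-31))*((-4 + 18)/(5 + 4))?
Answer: 434/3 ≈ 144.67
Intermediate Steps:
w(n) = n
(w(-3)*(-31))*((-4 + 18)/(5 + 4)) = (-3*(-31))*((-4 + 18)/(5 + 4)) = 93*(14/9) = 434/3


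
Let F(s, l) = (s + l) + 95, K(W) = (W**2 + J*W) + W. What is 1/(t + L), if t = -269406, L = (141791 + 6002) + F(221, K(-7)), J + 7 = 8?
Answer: -1/121262 ≈ -8.2466e-6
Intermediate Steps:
J = 1 (J = -7 + 8 = 1)
K(W) = W**2 + 2*W (K(W) = (W**2 + 1*W) + W = (W**2 + W) + W = (W + W**2) + W = W**2 + 2*W)
F(s, l) = 95 + l + s (F(s, l) = (l + s) + 95 = 95 + l + s)
L = 148144 (L = (141791 + 6002) + (95 - 7*(2 - 7) + 221) = 147793 + (95 - 7*(-5) + 221) = 147793 + (95 + 35 + 221) = 147793 + 351 = 148144)
1/(t + L) = 1/(-269406 + 148144) = 1/(-121262) = -1/121262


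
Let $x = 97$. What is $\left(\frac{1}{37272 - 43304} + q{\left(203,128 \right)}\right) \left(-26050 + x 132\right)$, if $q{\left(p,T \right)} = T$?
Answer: $- \frac{5113585185}{3016} \approx -1.6955 \cdot 10^{6}$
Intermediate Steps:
$\left(\frac{1}{37272 - 43304} + q{\left(203,128 \right)}\right) \left(-26050 + x 132\right) = \left(\frac{1}{37272 - 43304} + 128\right) \left(-26050 + 97 \cdot 132\right) = \left(\frac{1}{-6032} + 128\right) \left(-26050 + 12804\right) = \left(- \frac{1}{6032} + 128\right) \left(-13246\right) = \frac{772095}{6032} \left(-13246\right) = - \frac{5113585185}{3016}$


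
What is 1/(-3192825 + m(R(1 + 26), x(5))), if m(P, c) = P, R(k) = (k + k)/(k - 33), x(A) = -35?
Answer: -1/3192834 ≈ -3.1320e-7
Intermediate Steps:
R(k) = 2*k/(-33 + k) (R(k) = (2*k)/(-33 + k) = 2*k/(-33 + k))
1/(-3192825 + m(R(1 + 26), x(5))) = 1/(-3192825 + 2*(1 + 26)/(-33 + (1 + 26))) = 1/(-3192825 + 2*27/(-33 + 27)) = 1/(-3192825 + 2*27/(-6)) = 1/(-3192825 + 2*27*(-⅙)) = 1/(-3192825 - 9) = 1/(-3192834) = -1/3192834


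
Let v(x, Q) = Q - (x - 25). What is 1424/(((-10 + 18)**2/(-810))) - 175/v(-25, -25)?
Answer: -36059/2 ≈ -18030.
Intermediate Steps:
v(x, Q) = 25 + Q - x (v(x, Q) = Q - (-25 + x) = Q + (25 - x) = 25 + Q - x)
1424/(((-10 + 18)**2/(-810))) - 175/v(-25, -25) = 1424/(((-10 + 18)**2/(-810))) - 175/(25 - 25 - 1*(-25)) = 1424/((8**2*(-1/810))) - 175/(25 - 25 + 25) = 1424/((64*(-1/810))) - 175/25 = 1424/(-32/405) - 175*1/25 = 1424*(-405/32) - 7 = -36045/2 - 7 = -36059/2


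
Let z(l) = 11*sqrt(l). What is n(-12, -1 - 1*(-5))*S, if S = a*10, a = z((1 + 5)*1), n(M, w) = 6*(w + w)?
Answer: 5280*sqrt(6) ≈ 12933.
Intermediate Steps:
n(M, w) = 12*w (n(M, w) = 6*(2*w) = 12*w)
a = 11*sqrt(6) (a = 11*sqrt((1 + 5)*1) = 11*sqrt(6*1) = 11*sqrt(6) ≈ 26.944)
S = 110*sqrt(6) (S = (11*sqrt(6))*10 = 110*sqrt(6) ≈ 269.44)
n(-12, -1 - 1*(-5))*S = (12*(-1 - 1*(-5)))*(110*sqrt(6)) = (12*(-1 + 5))*(110*sqrt(6)) = (12*4)*(110*sqrt(6)) = 48*(110*sqrt(6)) = 5280*sqrt(6)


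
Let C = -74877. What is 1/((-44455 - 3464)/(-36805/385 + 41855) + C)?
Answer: -3215474/240768736461 ≈ -1.3355e-5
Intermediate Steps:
1/((-44455 - 3464)/(-36805/385 + 41855) + C) = 1/((-44455 - 3464)/(-36805/385 + 41855) - 74877) = 1/(-47919/(-36805*1/385 + 41855) - 74877) = 1/(-47919/(-7361/77 + 41855) - 74877) = 1/(-47919/3215474/77 - 74877) = 1/(-47919*77/3215474 - 74877) = 1/(-3689763/3215474 - 74877) = 1/(-240768736461/3215474) = -3215474/240768736461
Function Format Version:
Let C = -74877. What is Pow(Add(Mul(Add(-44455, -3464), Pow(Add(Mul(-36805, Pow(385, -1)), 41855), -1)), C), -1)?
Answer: Rational(-3215474, 240768736461) ≈ -1.3355e-5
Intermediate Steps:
Pow(Add(Mul(Add(-44455, -3464), Pow(Add(Mul(-36805, Pow(385, -1)), 41855), -1)), C), -1) = Pow(Add(Mul(Add(-44455, -3464), Pow(Add(Mul(-36805, Pow(385, -1)), 41855), -1)), -74877), -1) = Pow(Add(Mul(-47919, Pow(Add(Mul(-36805, Rational(1, 385)), 41855), -1)), -74877), -1) = Pow(Add(Mul(-47919, Pow(Add(Rational(-7361, 77), 41855), -1)), -74877), -1) = Pow(Add(Mul(-47919, Pow(Rational(3215474, 77), -1)), -74877), -1) = Pow(Add(Mul(-47919, Rational(77, 3215474)), -74877), -1) = Pow(Add(Rational(-3689763, 3215474), -74877), -1) = Pow(Rational(-240768736461, 3215474), -1) = Rational(-3215474, 240768736461)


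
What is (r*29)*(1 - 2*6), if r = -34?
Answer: 10846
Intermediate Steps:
(r*29)*(1 - 2*6) = (-34*29)*(1 - 2*6) = -986*(1 - 12) = -986*(-11) = 10846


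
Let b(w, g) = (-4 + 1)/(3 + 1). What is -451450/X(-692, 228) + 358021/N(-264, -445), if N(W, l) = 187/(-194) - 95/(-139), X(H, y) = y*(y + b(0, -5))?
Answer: -166742181818956/130620573 ≈ -1.2765e+6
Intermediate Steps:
b(w, g) = -¾ (b(w, g) = -3/4 = -3*¼ = -¾)
X(H, y) = y*(-¾ + y) (X(H, y) = y*(y - ¾) = y*(-¾ + y))
N(W, l) = -7563/26966 (N(W, l) = 187*(-1/194) - 95*(-1/139) = -187/194 + 95/139 = -7563/26966)
-451450/X(-692, 228) + 358021/N(-264, -445) = -451450*1/(57*(-3 + 4*228)) + 358021/(-7563/26966) = -451450*1/(57*(-3 + 912)) + 358021*(-26966/7563) = -451450/((¼)*228*909) - 9654394286/7563 = -451450/51813 - 9654394286/7563 = -166742181818956/130620573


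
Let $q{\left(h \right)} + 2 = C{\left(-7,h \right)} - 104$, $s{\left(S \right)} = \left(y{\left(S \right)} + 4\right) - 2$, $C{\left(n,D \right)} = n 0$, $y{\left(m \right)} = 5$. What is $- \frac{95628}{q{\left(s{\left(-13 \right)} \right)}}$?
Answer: $\frac{47814}{53} \approx 902.15$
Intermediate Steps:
$C{\left(n,D \right)} = 0$
$s{\left(S \right)} = 7$ ($s{\left(S \right)} = \left(5 + 4\right) - 2 = 9 - 2 = 7$)
$q{\left(h \right)} = -106$ ($q{\left(h \right)} = -2 + \left(0 - 104\right) = -2 - 104 = -106$)
$- \frac{95628}{q{\left(s{\left(-13 \right)} \right)}} = - \frac{95628}{-106} = \left(-95628\right) \left(- \frac{1}{106}\right) = \frac{47814}{53}$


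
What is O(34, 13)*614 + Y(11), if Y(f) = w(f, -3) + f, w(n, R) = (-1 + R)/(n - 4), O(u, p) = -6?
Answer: -25715/7 ≈ -3673.6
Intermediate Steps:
w(n, R) = (-1 + R)/(-4 + n)
Y(f) = f - 4/(-4 + f) (Y(f) = (-1 - 3)/(-4 + f) + f = -4/(-4 + f) + f = f - 4/(-4 + f))
O(34, 13)*614 + Y(11) = -6*614 + (-4 + 11*(-4 + 11))/(-4 + 11) = -3684 + (-4 + 11*7)/7 = -3684 + (-4 + 77)/7 = -3684 + (⅐)*73 = -3684 + 73/7 = -25715/7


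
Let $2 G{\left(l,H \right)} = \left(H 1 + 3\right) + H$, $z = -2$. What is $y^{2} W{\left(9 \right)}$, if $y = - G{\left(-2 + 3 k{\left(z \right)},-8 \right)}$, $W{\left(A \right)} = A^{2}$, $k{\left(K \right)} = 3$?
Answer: $\frac{13689}{4} \approx 3422.3$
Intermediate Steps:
$G{\left(l,H \right)} = \frac{3}{2} + H$ ($G{\left(l,H \right)} = \frac{\left(H 1 + 3\right) + H}{2} = \frac{\left(H + 3\right) + H}{2} = \frac{\left(3 + H\right) + H}{2} = \frac{3 + 2 H}{2} = \frac{3}{2} + H$)
$y = \frac{13}{2}$ ($y = - (\frac{3}{2} - 8) = \left(-1\right) \left(- \frac{13}{2}\right) = \frac{13}{2} \approx 6.5$)
$y^{2} W{\left(9 \right)} = \left(\frac{13}{2}\right)^{2} \cdot 9^{2} = \frac{169}{4} \cdot 81 = \frac{13689}{4}$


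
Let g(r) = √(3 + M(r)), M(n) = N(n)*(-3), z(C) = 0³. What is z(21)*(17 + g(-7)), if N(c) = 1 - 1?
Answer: 0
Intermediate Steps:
N(c) = 0
z(C) = 0
M(n) = 0 (M(n) = 0*(-3) = 0)
g(r) = √3 (g(r) = √(3 + 0) = √3)
z(21)*(17 + g(-7)) = 0*(17 + √3) = 0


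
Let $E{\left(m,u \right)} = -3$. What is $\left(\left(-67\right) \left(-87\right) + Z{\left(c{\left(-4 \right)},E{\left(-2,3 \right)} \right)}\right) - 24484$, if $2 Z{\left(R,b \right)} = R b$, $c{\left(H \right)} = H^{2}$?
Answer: $-18679$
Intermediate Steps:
$Z{\left(R,b \right)} = \frac{R b}{2}$
$\left(\left(-67\right) \left(-87\right) + Z{\left(c{\left(-4 \right)},E{\left(-2,3 \right)} \right)}\right) - 24484 = \left(\left(-67\right) \left(-87\right) + \frac{1}{2} \left(-4\right)^{2} \left(-3\right)\right) - 24484 = \left(5829 + \frac{1}{2} \cdot 16 \left(-3\right)\right) - 24484 = \left(5829 - 24\right) - 24484 = 5805 - 24484 = -18679$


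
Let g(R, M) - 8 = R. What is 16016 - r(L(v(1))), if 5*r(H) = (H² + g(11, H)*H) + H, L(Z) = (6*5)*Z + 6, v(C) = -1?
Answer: 79984/5 ≈ 15997.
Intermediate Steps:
g(R, M) = 8 + R
L(Z) = 6 + 30*Z (L(Z) = 30*Z + 6 = 6 + 30*Z)
r(H) = 4*H + H²/5 (r(H) = ((H² + (8 + 11)*H) + H)/5 = ((H² + 19*H) + H)/5 = (H² + 20*H)/5 = 4*H + H²/5)
16016 - r(L(v(1))) = 16016 - (6 + 30*(-1))*(20 + (6 + 30*(-1)))/5 = 16016 - (6 - 30)*(20 + (6 - 30))/5 = 16016 - (-24)*(20 - 24)/5 = 16016 - (-24)*(-4)/5 = 16016 - 1*96/5 = 16016 - 96/5 = 79984/5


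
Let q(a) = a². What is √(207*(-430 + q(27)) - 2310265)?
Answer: 2*I*√562093 ≈ 1499.5*I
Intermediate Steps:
√(207*(-430 + q(27)) - 2310265) = √(207*(-430 + 27²) - 2310265) = √(207*(-430 + 729) - 2310265) = √(207*299 - 2310265) = √(61893 - 2310265) = √(-2248372) = 2*I*√562093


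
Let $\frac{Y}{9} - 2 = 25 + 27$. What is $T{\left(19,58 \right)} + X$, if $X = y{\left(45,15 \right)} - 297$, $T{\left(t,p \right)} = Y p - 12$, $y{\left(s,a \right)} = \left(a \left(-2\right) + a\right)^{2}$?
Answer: $28104$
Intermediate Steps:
$y{\left(s,a \right)} = a^{2}$ ($y{\left(s,a \right)} = \left(- 2 a + a\right)^{2} = \left(- a\right)^{2} = a^{2}$)
$Y = 486$ ($Y = 18 + 9 \left(25 + 27\right) = 18 + 9 \cdot 52 = 18 + 468 = 486$)
$T{\left(t,p \right)} = -12 + 486 p$ ($T{\left(t,p \right)} = 486 p - 12 = -12 + 486 p$)
$X = -72$ ($X = 15^{2} - 297 = 225 - 297 = -72$)
$T{\left(19,58 \right)} + X = \left(-12 + 486 \cdot 58\right) - 72 = \left(-12 + 28188\right) - 72 = 28176 - 72 = 28104$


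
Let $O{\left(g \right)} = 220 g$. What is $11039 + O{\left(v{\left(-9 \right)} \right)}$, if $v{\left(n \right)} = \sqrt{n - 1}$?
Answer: $11039 + 220 i \sqrt{10} \approx 11039.0 + 695.7 i$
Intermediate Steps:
$v{\left(n \right)} = \sqrt{-1 + n}$
$11039 + O{\left(v{\left(-9 \right)} \right)} = 11039 + 220 \sqrt{-1 - 9} = 11039 + 220 \sqrt{-10} = 11039 + 220 i \sqrt{10}$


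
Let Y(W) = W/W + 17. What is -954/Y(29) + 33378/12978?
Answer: -109076/2163 ≈ -50.428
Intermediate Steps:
Y(W) = 18 (Y(W) = 1 + 17 = 18)
-954/Y(29) + 33378/12978 = -954/18 + 33378/12978 = -954*1/18 + 33378*(1/12978) = -53 + 5563/2163 = -109076/2163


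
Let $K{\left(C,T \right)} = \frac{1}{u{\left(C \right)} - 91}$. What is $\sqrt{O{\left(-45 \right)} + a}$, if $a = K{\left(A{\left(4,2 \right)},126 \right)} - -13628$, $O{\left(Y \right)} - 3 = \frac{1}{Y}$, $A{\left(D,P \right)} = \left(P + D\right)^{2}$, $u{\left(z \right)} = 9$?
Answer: $\frac{\sqrt{20622287830}}{1230} \approx 116.75$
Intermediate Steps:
$A{\left(D,P \right)} = \left(D + P\right)^{2}$
$K{\left(C,T \right)} = - \frac{1}{82}$ ($K{\left(C,T \right)} = \frac{1}{9 - 91} = \frac{1}{-82} = - \frac{1}{82}$)
$O{\left(Y \right)} = 3 + \frac{1}{Y}$
$a = \frac{1117495}{82}$ ($a = - \frac{1}{82} - -13628 = - \frac{1}{82} + 13628 = \frac{1117495}{82} \approx 13628.0$)
$\sqrt{O{\left(-45 \right)} + a} = \sqrt{\left(3 + \frac{1}{-45}\right) + \frac{1117495}{82}} = \sqrt{\left(3 - \frac{1}{45}\right) + \frac{1117495}{82}} = \sqrt{\frac{134}{45} + \frac{1117495}{82}} = \sqrt{\frac{50298263}{3690}} = \frac{\sqrt{20622287830}}{1230}$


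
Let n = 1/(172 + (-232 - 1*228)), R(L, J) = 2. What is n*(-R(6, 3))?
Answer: 1/144 ≈ 0.0069444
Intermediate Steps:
n = -1/288 (n = 1/(172 + (-232 - 228)) = 1/(172 - 460) = 1/(-288) = -1/288 ≈ -0.0034722)
n*(-R(6, 3)) = -(-1)*2/288 = -1/288*(-2) = 1/144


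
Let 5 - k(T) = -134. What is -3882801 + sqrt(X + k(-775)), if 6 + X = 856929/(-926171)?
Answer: -3882801 + sqrt(113292769136194)/926171 ≈ -3.8828e+6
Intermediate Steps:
X = -6413955/926171 (X = -6 + 856929/(-926171) = -6 + 856929*(-1/926171) = -6 - 856929/926171 = -6413955/926171 ≈ -6.9252)
k(T) = 139 (k(T) = 5 - 1*(-134) = 5 + 134 = 139)
-3882801 + sqrt(X + k(-775)) = -3882801 + sqrt(-6413955/926171 + 139) = -3882801 + sqrt(122323814/926171) = -3882801 + sqrt(113292769136194)/926171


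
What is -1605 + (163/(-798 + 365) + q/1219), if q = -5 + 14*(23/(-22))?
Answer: -9321064880/5806097 ≈ -1605.4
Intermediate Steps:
q = -216/11 (q = -5 + 14*(23*(-1/22)) = -5 + 14*(-23/22) = -5 - 161/11 = -216/11 ≈ -19.636)
-1605 + (163/(-798 + 365) + q/1219) = -1605 + (163/(-798 + 365) - 216/11/1219) = -1605 + (163/(-433) - 216/11*1/1219) = -1605 + (163*(-1/433) - 216/13409) = -1605 + (-163/433 - 216/13409) = -1605 - 2279195/5806097 = -9321064880/5806097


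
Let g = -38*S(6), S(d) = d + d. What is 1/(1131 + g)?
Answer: 1/675 ≈ 0.0014815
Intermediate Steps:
S(d) = 2*d
g = -456 (g = -76*6 = -38*12 = -456)
1/(1131 + g) = 1/(1131 - 456) = 1/675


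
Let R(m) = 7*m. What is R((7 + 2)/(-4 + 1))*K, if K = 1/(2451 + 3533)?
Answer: -21/5984 ≈ -0.0035094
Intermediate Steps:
K = 1/5984 ≈ 0.00016711
R((7 + 2)/(-4 + 1))*K = (7*((7 + 2)/(-4 + 1)))*(1/5984) = (7*(9/(-3)))*(1/5984) = (7*(9*(-⅓)))*(1/5984) = (7*(-3))*(1/5984) = -21*1/5984 = -21/5984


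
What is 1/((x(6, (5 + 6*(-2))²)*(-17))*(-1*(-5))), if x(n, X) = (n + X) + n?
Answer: -1/5185 ≈ -0.00019286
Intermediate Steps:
x(n, X) = X + 2*n (x(n, X) = (X + n) + n = X + 2*n)
1/((x(6, (5 + 6*(-2))²)*(-17))*(-1*(-5))) = 1/((((5 + 6*(-2))² + 2*6)*(-17))*(-1*(-5))) = 1/((((5 - 12)² + 12)*(-17))*5) = 1/((((-7)² + 12)*(-17))*5) = 1/(((49 + 12)*(-17))*5) = 1/((61*(-17))*5) = 1/(-1037*5) = 1/(-5185) = -1/5185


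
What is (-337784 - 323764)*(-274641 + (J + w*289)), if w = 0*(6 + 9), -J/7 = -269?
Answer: 180442509384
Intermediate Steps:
J = 1883 (J = -7*(-269) = 1883)
w = 0 (w = 0*15 = 0)
(-337784 - 323764)*(-274641 + (J + w*289)) = (-337784 - 323764)*(-274641 + (1883 + 0*289)) = -661548*(-274641 + (1883 + 0)) = -661548*(-274641 + 1883) = -661548*(-272758) = 180442509384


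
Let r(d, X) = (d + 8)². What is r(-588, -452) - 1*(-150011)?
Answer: 486411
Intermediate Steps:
r(d, X) = (8 + d)²
r(-588, -452) - 1*(-150011) = (8 - 588)² - 1*(-150011) = (-580)² + 150011 = 336400 + 150011 = 486411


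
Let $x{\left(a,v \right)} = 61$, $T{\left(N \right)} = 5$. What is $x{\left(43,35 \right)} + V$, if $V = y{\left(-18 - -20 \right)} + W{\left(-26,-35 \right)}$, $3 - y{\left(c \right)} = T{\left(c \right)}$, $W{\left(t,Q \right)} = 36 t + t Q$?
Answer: $33$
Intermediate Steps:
$W{\left(t,Q \right)} = 36 t + Q t$
$y{\left(c \right)} = -2$ ($y{\left(c \right)} = 3 - 5 = -2$)
$V = -28$ ($V = -2 - 26 \left(36 - 35\right) = -2 - 26 = -28$)
$x{\left(43,35 \right)} + V = 61 - 28 = 33$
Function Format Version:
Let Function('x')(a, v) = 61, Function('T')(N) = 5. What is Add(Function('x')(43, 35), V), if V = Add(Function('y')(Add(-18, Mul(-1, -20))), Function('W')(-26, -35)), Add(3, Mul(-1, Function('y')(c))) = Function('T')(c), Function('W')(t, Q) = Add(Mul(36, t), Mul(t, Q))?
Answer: 33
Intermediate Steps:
Function('W')(t, Q) = Add(Mul(36, t), Mul(Q, t))
Function('y')(c) = -2 (Function('y')(c) = Add(3, Mul(-1, 5)) = Add(3, -5) = -2)
V = -28 (V = Add(-2, Mul(-26, Add(36, -35))) = Add(-2, Mul(-26, 1)) = Add(-2, -26) = -28)
Add(Function('x')(43, 35), V) = Add(61, -28) = 33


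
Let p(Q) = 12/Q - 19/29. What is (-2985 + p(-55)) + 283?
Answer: -4311083/1595 ≈ -2702.9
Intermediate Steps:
p(Q) = -19/29 + 12/Q (p(Q) = 12/Q - 19*1/29 = 12/Q - 19/29 = -19/29 + 12/Q)
(-2985 + p(-55)) + 283 = (-2985 + (-19/29 + 12/(-55))) + 283 = (-2985 + (-19/29 + 12*(-1/55))) + 283 = (-2985 + (-19/29 - 12/55)) + 283 = (-2985 - 1393/1595) + 283 = -4762468/1595 + 283 = -4311083/1595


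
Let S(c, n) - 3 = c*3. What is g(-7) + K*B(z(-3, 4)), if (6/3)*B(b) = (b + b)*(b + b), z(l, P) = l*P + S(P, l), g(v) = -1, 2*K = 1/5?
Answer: ⅘ ≈ 0.80000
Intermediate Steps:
S(c, n) = 3 + 3*c (S(c, n) = 3 + c*3 = 3 + 3*c)
K = ⅒ (K = (½)/5 = (½)*(⅕) = ⅒ ≈ 0.10000)
z(l, P) = 3 + 3*P + P*l (z(l, P) = l*P + (3 + 3*P) = P*l + (3 + 3*P) = 3 + 3*P + P*l)
B(b) = 2*b² (B(b) = ((b + b)*(b + b))/2 = ((2*b)*(2*b))/2 = (4*b²)/2 = 2*b²)
g(-7) + K*B(z(-3, 4)) = -1 + (2*(3 + 3*4 + 4*(-3))²)/10 = -1 + (2*(3 + 12 - 12)²)/10 = -1 + (2*3²)/10 = -1 + (2*9)/10 = -1 + (⅒)*18 = -1 + 9/5 = ⅘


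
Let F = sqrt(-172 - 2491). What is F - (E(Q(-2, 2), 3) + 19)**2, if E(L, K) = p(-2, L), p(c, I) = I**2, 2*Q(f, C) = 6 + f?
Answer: -529 + I*sqrt(2663) ≈ -529.0 + 51.604*I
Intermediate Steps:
Q(f, C) = 3 + f/2 (Q(f, C) = (6 + f)/2 = 3 + f/2)
E(L, K) = L**2
F = I*sqrt(2663) (F = sqrt(-2663) = I*sqrt(2663) ≈ 51.604*I)
F - (E(Q(-2, 2), 3) + 19)**2 = I*sqrt(2663) - ((3 + (1/2)*(-2))**2 + 19)**2 = I*sqrt(2663) - ((3 - 1)**2 + 19)**2 = I*sqrt(2663) - (2**2 + 19)**2 = I*sqrt(2663) - (4 + 19)**2 = I*sqrt(2663) - 1*23**2 = I*sqrt(2663) - 1*529 = I*sqrt(2663) - 529 = -529 + I*sqrt(2663)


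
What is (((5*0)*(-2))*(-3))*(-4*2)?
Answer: 0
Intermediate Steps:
(((5*0)*(-2))*(-3))*(-4*2) = ((0*(-2))*(-3))*(-8) = (0*(-3))*(-8) = 0*(-8) = 0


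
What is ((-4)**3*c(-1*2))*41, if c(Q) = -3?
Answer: 7872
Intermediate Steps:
((-4)**3*c(-1*2))*41 = ((-4)**3*(-3))*41 = -64*(-3)*41 = 192*41 = 7872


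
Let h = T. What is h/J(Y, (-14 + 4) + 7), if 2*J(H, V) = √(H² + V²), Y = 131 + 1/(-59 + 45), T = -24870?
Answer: -232120*√373517/373517 ≈ -379.80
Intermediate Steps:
h = -24870
Y = 1833/14 (Y = 131 + 1/(-14) = 131 - 1/14 = 1833/14 ≈ 130.93)
J(H, V) = √(H² + V²)/2
h/J(Y, (-14 + 4) + 7) = -24870*2/√((1833/14)² + ((-14 + 4) + 7)²) = -24870*2/√(3359889/196 + (-10 + 7)²) = -24870*2/√(3359889/196 + (-3)²) = -24870*2/√(3359889/196 + 9) = -24870*28*√373517/1120551 = -232120*√373517/373517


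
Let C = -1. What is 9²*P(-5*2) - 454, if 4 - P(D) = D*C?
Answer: -940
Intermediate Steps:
P(D) = 4 + D (P(D) = 4 - D*(-1) = 4 - (-1)*D = 4 + D)
9²*P(-5*2) - 454 = 9²*(4 - 5*2) - 454 = 81*(4 - 10) - 454 = 81*(-6) - 454 = -486 - 454 = -940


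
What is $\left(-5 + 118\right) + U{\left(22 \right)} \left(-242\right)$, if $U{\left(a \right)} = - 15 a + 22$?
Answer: $74649$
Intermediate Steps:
$U{\left(a \right)} = 22 - 15 a$
$\left(-5 + 118\right) + U{\left(22 \right)} \left(-242\right) = \left(-5 + 118\right) + \left(22 - 330\right) \left(-242\right) = 113 + \left(22 - 330\right) \left(-242\right) = 113 - -74536 = 113 + 74536 = 74649$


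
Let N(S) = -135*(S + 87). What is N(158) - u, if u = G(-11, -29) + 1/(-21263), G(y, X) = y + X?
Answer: -702423204/21263 ≈ -33035.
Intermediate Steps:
N(S) = -11745 - 135*S (N(S) = -135*(87 + S) = -11745 - 135*S)
G(y, X) = X + y
u = -850521/21263 (u = (-29 - 11) + 1/(-21263) = -40 - 1/21263 = -850521/21263 ≈ -40.000)
N(158) - u = (-11745 - 135*158) - 1*(-850521/21263) = (-11745 - 21330) + 850521/21263 = -33075 + 850521/21263 = -702423204/21263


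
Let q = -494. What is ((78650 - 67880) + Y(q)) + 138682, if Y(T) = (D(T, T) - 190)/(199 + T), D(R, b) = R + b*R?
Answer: 43844988/295 ≈ 1.4863e+5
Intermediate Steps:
D(R, b) = R + R*b
Y(T) = (-190 + T*(1 + T))/(199 + T) (Y(T) = (T*(1 + T) - 190)/(199 + T) = (-190 + T*(1 + T))/(199 + T))
((78650 - 67880) + Y(q)) + 138682 = ((78650 - 67880) + (-190 - 494*(1 - 494))/(199 - 494)) + 138682 = (10770 + (-190 - 494*(-493))/(-295)) + 138682 = (10770 - (-190 + 243542)/295) + 138682 = (10770 - 1/295*243352) + 138682 = (10770 - 243352/295) + 138682 = 2933798/295 + 138682 = 43844988/295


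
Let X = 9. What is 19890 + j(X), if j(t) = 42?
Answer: 19932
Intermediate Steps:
19890 + j(X) = 19890 + 42 = 19932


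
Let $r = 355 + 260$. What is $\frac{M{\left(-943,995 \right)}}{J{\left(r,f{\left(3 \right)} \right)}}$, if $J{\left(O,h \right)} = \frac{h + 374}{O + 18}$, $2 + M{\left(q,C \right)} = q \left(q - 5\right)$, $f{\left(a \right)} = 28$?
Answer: $\frac{94312991}{67} \approx 1.4077 \cdot 10^{6}$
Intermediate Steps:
$M{\left(q,C \right)} = -2 + q \left(-5 + q\right)$ ($M{\left(q,C \right)} = -2 + q \left(q - 5\right) = -2 + q \left(-5 + q\right)$)
$r = 615$
$J{\left(O,h \right)} = \frac{374 + h}{18 + O}$
$\frac{M{\left(-943,995 \right)}}{J{\left(r,f{\left(3 \right)} \right)}} = \frac{-2 + \left(-943\right)^{2} - -4715}{\frac{1}{18 + 615} \left(374 + 28\right)} = \frac{-2 + 889249 + 4715}{\frac{1}{633} \cdot 402} = \frac{893962}{\frac{1}{633} \cdot 402} = \frac{893962}{\frac{134}{211}} = 893962 \cdot \frac{211}{134} = \frac{94312991}{67}$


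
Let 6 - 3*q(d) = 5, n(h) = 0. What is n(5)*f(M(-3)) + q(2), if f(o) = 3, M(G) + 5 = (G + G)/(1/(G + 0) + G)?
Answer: 1/3 ≈ 0.33333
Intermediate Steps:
q(d) = 1/3 (q(d) = 2 - 1/3*5 = 2 - 5/3 = 1/3)
M(G) = -5 + 2*G/(G + 1/G) (M(G) = -5 + (G + G)/(1/(G + 0) + G) = -5 + (2*G)/(1/G + G) = -5 + (2*G)/(G + 1/G) = -5 + 2*G/(G + 1/G))
n(5)*f(M(-3)) + q(2) = 0*3 + 1/3 = 0 + 1/3 = 1/3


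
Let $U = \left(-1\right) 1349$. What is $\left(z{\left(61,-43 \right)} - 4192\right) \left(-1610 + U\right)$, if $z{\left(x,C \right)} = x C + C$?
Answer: $20292822$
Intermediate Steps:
$U = -1349$
$z{\left(x,C \right)} = C + C x$ ($z{\left(x,C \right)} = C x + C = C + C x$)
$\left(z{\left(61,-43 \right)} - 4192\right) \left(-1610 + U\right) = \left(- 43 \left(1 + 61\right) - 4192\right) \left(-1610 - 1349\right) = \left(\left(-43\right) 62 - 4192\right) \left(-2959\right) = \left(-2666 - 4192\right) \left(-2959\right) = \left(-6858\right) \left(-2959\right) = 20292822$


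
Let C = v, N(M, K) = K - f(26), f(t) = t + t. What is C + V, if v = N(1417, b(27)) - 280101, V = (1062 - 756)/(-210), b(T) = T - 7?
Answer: -9804706/35 ≈ -2.8013e+5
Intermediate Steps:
b(T) = -7 + T
V = -51/35 (V = 306*(-1/210) = -51/35 ≈ -1.4571)
f(t) = 2*t
N(M, K) = -52 + K (N(M, K) = K - 2*26 = K - 1*52 = K - 52 = -52 + K)
v = -280133 (v = (-52 + (-7 + 27)) - 280101 = (-52 + 20) - 280101 = -32 - 280101 = -280133)
C = -280133
C + V = -280133 - 51/35 = -9804706/35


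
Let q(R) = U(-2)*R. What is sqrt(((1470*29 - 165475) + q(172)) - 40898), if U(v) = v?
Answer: I*sqrt(164087) ≈ 405.08*I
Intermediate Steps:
q(R) = -2*R
sqrt(((1470*29 - 165475) + q(172)) - 40898) = sqrt(((1470*29 - 165475) - 2*172) - 40898) = sqrt(((42630 - 165475) - 344) - 40898) = sqrt((-122845 - 344) - 40898) = sqrt(-123189 - 40898) = sqrt(-164087) = I*sqrt(164087)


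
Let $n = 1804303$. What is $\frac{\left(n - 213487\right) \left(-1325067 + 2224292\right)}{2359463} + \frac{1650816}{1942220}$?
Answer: $\frac{694588138138085952}{1145649056965} \approx 6.0628 \cdot 10^{5}$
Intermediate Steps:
$\frac{\left(n - 213487\right) \left(-1325067 + 2224292\right)}{2359463} + \frac{1650816}{1942220} = \frac{\left(1804303 - 213487\right) \left(-1325067 + 2224292\right)}{2359463} + \frac{1650816}{1942220} = 1590816 \cdot 899225 \cdot \frac{1}{2359463} + 1650816 \cdot \frac{1}{1942220} = 1430501517600 \cdot \frac{1}{2359463} + \frac{412704}{485555} = \frac{1430501517600}{2359463} + \frac{412704}{485555} = \frac{694588138138085952}{1145649056965}$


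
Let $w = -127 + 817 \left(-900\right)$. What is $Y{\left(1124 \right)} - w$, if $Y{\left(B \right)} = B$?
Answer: $736551$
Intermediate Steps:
$w = -735427$ ($w = -127 - 735300 = -735427$)
$Y{\left(1124 \right)} - w = 1124 - -735427 = 1124 + 735427 = 736551$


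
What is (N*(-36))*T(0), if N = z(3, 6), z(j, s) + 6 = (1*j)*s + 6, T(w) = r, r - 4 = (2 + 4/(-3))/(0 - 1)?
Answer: -2160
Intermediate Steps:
r = 10/3 (r = 4 + (2 + 4/(-3))/(0 - 1) = 4 + (2 + 4*(-1/3))/(-1) = 4 + (2 - 4/3)*(-1) = 4 + (2/3)*(-1) = 4 - 2/3 = 10/3 ≈ 3.3333)
T(w) = 10/3
z(j, s) = j*s (z(j, s) = -6 + ((1*j)*s + 6) = -6 + (j*s + 6) = -6 + (6 + j*s) = j*s)
N = 18 (N = 3*6 = 18)
(N*(-36))*T(0) = (18*(-36))*(10/3) = -648*10/3 = -2160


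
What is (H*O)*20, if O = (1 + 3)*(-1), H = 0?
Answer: 0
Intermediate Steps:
O = -4 (O = 4*(-1) = -4)
(H*O)*20 = (0*(-4))*20 = 0*20 = 0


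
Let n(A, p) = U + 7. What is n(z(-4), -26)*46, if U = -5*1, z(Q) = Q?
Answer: 92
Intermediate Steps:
U = -5
n(A, p) = 2 (n(A, p) = -5 + 7 = 2)
n(z(-4), -26)*46 = 2*46 = 92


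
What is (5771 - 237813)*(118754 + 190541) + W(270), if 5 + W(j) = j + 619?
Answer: -71769429506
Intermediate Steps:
W(j) = 614 + j (W(j) = -5 + (j + 619) = -5 + (619 + j) = 614 + j)
(5771 - 237813)*(118754 + 190541) + W(270) = (5771 - 237813)*(118754 + 190541) + (614 + 270) = -232042*309295 + 884 = -71769430390 + 884 = -71769429506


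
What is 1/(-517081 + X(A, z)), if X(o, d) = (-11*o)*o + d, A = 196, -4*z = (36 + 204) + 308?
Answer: -1/939794 ≈ -1.0641e-6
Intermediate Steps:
z = -137 (z = -((36 + 204) + 308)/4 = -(240 + 308)/4 = -¼*548 = -137)
X(o, d) = d - 11*o² (X(o, d) = -11*o² + d = d - 11*o²)
1/(-517081 + X(A, z)) = 1/(-517081 + (-137 - 11*196²)) = 1/(-517081 + (-137 - 11*38416)) = 1/(-517081 + (-137 - 422576)) = 1/(-517081 - 422713) = 1/(-939794) = -1/939794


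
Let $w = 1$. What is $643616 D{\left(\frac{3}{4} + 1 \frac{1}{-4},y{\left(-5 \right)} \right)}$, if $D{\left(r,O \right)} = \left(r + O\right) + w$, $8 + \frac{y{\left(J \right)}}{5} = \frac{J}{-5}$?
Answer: $-21561136$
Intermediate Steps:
$y{\left(J \right)} = -40 - J$ ($y{\left(J \right)} = -40 + 5 \frac{J}{-5} = -40 + 5 J \left(- \frac{1}{5}\right) = -40 + 5 \left(- \frac{J}{5}\right) = -40 - J$)
$D{\left(r,O \right)} = 1 + O + r$ ($D{\left(r,O \right)} = \left(r + O\right) + 1 = \left(O + r\right) + 1 = 1 + O + r$)
$643616 D{\left(\frac{3}{4} + 1 \frac{1}{-4},y{\left(-5 \right)} \right)} = 643616 \left(1 - 35 + \left(\frac{3}{4} + 1 \frac{1}{-4}\right)\right) = 643616 \left(1 + \left(-40 + 5\right) + \left(3 \cdot \frac{1}{4} + 1 \left(- \frac{1}{4}\right)\right)\right) = 643616 \left(1 - 35 + \left(\frac{3}{4} - \frac{1}{4}\right)\right) = 643616 \left(1 - 35 + \frac{1}{2}\right) = 643616 \left(- \frac{67}{2}\right) = -21561136$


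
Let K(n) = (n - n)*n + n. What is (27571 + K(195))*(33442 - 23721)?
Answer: 269913286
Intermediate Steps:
K(n) = n (K(n) = 0*n + n = 0 + n = n)
(27571 + K(195))*(33442 - 23721) = (27571 + 195)*(33442 - 23721) = 27766*9721 = 269913286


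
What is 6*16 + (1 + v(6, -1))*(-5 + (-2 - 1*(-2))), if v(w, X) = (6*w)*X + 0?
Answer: 271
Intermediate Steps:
v(w, X) = 6*X*w (v(w, X) = 6*X*w + 0 = 6*X*w)
6*16 + (1 + v(6, -1))*(-5 + (-2 - 1*(-2))) = 6*16 + (1 + 6*(-1)*6)*(-5 + (-2 - 1*(-2))) = 96 + (1 - 36)*(-5 + (-2 + 2)) = 96 - 35*(-5 + 0) = 96 - 35*(-5) = 96 + 175 = 271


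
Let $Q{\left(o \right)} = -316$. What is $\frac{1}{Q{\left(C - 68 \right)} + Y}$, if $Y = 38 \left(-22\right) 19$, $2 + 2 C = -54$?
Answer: $- \frac{1}{16200} \approx -6.1728 \cdot 10^{-5}$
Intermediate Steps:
$C = -28$ ($C = -1 + \frac{1}{2} \left(-54\right) = -1 - 27 = -28$)
$Y = -15884$ ($Y = \left(-836\right) 19 = -15884$)
$\frac{1}{Q{\left(C - 68 \right)} + Y} = \frac{1}{-316 - 15884} = \frac{1}{-16200} = - \frac{1}{16200}$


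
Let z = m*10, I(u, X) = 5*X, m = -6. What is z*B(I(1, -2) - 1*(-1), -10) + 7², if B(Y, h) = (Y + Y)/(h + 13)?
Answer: 409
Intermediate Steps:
z = -60 (z = -6*10 = -60)
B(Y, h) = 2*Y/(13 + h) (B(Y, h) = (2*Y)/(13 + h) = 2*Y/(13 + h))
z*B(I(1, -2) - 1*(-1), -10) + 7² = -120*(5*(-2) - 1*(-1))/(13 - 10) + 7² = -120*(-10 + 1)/3 + 49 = -120*(-9)/3 + 49 = -60*(-6) + 49 = 360 + 49 = 409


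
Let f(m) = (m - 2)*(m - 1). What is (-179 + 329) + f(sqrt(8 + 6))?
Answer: 166 - 3*sqrt(14) ≈ 154.77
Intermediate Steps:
f(m) = (-1 + m)*(-2 + m) (f(m) = (-2 + m)*(-1 + m) = (-1 + m)*(-2 + m))
(-179 + 329) + f(sqrt(8 + 6)) = (-179 + 329) + (2 + (sqrt(8 + 6))**2 - 3*sqrt(8 + 6)) = 150 + (2 + (sqrt(14))**2 - 3*sqrt(14)) = 150 + (2 + 14 - 3*sqrt(14)) = 150 + (16 - 3*sqrt(14)) = 166 - 3*sqrt(14)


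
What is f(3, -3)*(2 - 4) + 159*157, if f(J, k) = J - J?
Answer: 24963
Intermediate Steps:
f(J, k) = 0
f(3, -3)*(2 - 4) + 159*157 = 0*(2 - 4) + 159*157 = 0*(-2) + 24963 = 0 + 24963 = 24963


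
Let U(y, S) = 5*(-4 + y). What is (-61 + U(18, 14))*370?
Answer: 3330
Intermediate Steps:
U(y, S) = -20 + 5*y
(-61 + U(18, 14))*370 = (-61 + (-20 + 5*18))*370 = (-61 + (-20 + 90))*370 = (-61 + 70)*370 = 9*370 = 3330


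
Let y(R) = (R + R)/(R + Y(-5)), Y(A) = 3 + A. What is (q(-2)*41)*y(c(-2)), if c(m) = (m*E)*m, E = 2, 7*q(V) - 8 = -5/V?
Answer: 164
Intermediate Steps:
q(V) = 8/7 - 5/(7*V) (q(V) = 8/7 + (-5/V)/7 = 8/7 - 5/(7*V))
c(m) = 2*m² (c(m) = (m*2)*m = (2*m)*m = 2*m²)
y(R) = 2*R/(-2 + R) (y(R) = (R + R)/(R + (3 - 5)) = (2*R)/(R - 2) = (2*R)/(-2 + R) = 2*R/(-2 + R))
(q(-2)*41)*y(c(-2)) = (((⅐)*(-5 + 8*(-2))/(-2))*41)*(2*(2*(-2)²)/(-2 + 2*(-2)²)) = (((⅐)*(-½)*(-5 - 16))*41)*(2*(2*4)/(-2 + 2*4)) = (((⅐)*(-½)*(-21))*41)*(2*8/(-2 + 8)) = ((3/2)*41)*(2*8/6) = 123*(2*8*(⅙))/2 = (123/2)*(8/3) = 164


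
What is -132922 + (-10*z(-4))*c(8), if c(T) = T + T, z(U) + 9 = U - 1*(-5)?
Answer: -131642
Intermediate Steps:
z(U) = -4 + U (z(U) = -9 + (U - 1*(-5)) = -9 + (U + 5) = -9 + (5 + U) = -4 + U)
c(T) = 2*T
-132922 + (-10*z(-4))*c(8) = -132922 + (-10*(-4 - 4))*(2*8) = -132922 - 10*(-8)*16 = -132922 + 80*16 = -132922 + 1280 = -131642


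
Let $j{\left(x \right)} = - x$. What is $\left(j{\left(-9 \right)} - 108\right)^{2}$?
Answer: $9801$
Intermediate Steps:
$\left(j{\left(-9 \right)} - 108\right)^{2} = \left(\left(-1\right) \left(-9\right) - 108\right)^{2} = \left(9 - 108\right)^{2} = \left(-99\right)^{2} = 9801$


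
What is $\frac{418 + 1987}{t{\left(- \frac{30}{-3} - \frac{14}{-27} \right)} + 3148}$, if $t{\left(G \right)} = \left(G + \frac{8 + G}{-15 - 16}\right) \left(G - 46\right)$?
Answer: $\frac{3623373}{4212428} \approx 0.86016$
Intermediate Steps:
$t{\left(G \right)} = \left(-46 + G\right) \left(- \frac{8}{31} + \frac{30 G}{31}\right)$ ($t{\left(G \right)} = \left(G + \frac{8 + G}{-31}\right) \left(-46 + G\right) = \left(G + \left(8 + G\right) \left(- \frac{1}{31}\right)\right) \left(-46 + G\right) = \left(G - \left(\frac{8}{31} + \frac{G}{31}\right)\right) \left(-46 + G\right) = \left(- \frac{8}{31} + \frac{30 G}{31}\right) \left(-46 + G\right) = \left(-46 + G\right) \left(- \frac{8}{31} + \frac{30 G}{31}\right)$)
$\frac{418 + 1987}{t{\left(- \frac{30}{-3} - \frac{14}{-27} \right)} + 3148} = \frac{418 + 1987}{\left(\frac{368}{31} - \frac{1388 \left(- \frac{30}{-3} - \frac{14}{-27}\right)}{31} + \frac{30 \left(- \frac{30}{-3} - \frac{14}{-27}\right)^{2}}{31}\right) + 3148} = \frac{2405}{\left(\frac{368}{31} - \frac{1388 \left(\left(-30\right) \left(- \frac{1}{3}\right) - - \frac{14}{27}\right)}{31} + \frac{30 \left(\left(-30\right) \left(- \frac{1}{3}\right) - - \frac{14}{27}\right)^{2}}{31}\right) + 3148} = \frac{2405}{\left(\frac{368}{31} - \frac{1388 \left(10 + \frac{14}{27}\right)}{31} + \frac{30 \left(10 + \frac{14}{27}\right)^{2}}{31}\right) + 3148} = \frac{2405}{\left(\frac{368}{31} - \frac{394192}{837} + \frac{30 \left(\frac{284}{27}\right)^{2}}{31}\right) + 3148} = \frac{2405}{\left(\frac{368}{31} - \frac{394192}{837} + \frac{30}{31} \cdot \frac{80656}{729}\right) + 3148} = \frac{2405}{\left(\frac{368}{31} - \frac{394192}{837} + \frac{806560}{7533}\right) + 3148} = \frac{2405}{- \frac{2651744}{7533} + 3148} = \frac{2405}{\frac{21062140}{7533}} = 2405 \cdot \frac{7533}{21062140} = \frac{3623373}{4212428}$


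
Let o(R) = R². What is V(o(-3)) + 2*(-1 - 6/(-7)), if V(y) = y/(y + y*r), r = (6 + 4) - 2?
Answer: -11/63 ≈ -0.17460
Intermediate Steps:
r = 8 (r = 10 - 2 = 8)
V(y) = ⅑ (V(y) = y/(y + y*8) = y/(y + 8*y) = y/((9*y)) = y*(1/(9*y)) = ⅑)
V(o(-3)) + 2*(-1 - 6/(-7)) = ⅑ + 2*(-1 - 6/(-7)) = ⅑ + 2*(-1 - 6*(-1)/7) = ⅑ + 2*(-1 - 1*(-6/7)) = ⅑ + 2*(-1 + 6/7) = ⅑ + 2*(-⅐) = ⅑ - 2/7 = -11/63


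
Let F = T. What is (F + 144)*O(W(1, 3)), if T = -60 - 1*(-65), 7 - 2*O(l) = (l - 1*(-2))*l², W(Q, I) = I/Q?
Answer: -2831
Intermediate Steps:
O(l) = 7/2 - l²*(2 + l)/2 (O(l) = 7/2 - (l - 1*(-2))*l²/2 = 7/2 - (l + 2)*l²/2 = 7/2 - (2 + l)*l²/2 = 7/2 - l²*(2 + l)/2)
T = 5 (T = -60 + 65 = 5)
F = 5
(F + 144)*O(W(1, 3)) = (5 + 144)*(7/2 - (3/1)² - (3/1)³/2) = 149*(7/2 - (3*1)² - (3*1)³/2) = 149*(7/2 - 1*3² - ½*3³) = 149*(7/2 - 1*9 - ½*27) = 149*(7/2 - 9 - 27/2) = 149*(-19) = -2831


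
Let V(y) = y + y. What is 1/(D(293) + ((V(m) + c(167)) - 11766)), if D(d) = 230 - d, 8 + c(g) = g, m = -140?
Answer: -1/11950 ≈ -8.3682e-5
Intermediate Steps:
c(g) = -8 + g
V(y) = 2*y
1/(D(293) + ((V(m) + c(167)) - 11766)) = 1/((230 - 1*293) + ((2*(-140) + (-8 + 167)) - 11766)) = 1/((230 - 293) + ((-280 + 159) - 11766)) = 1/(-63 + (-121 - 11766)) = 1/(-63 - 11887) = 1/(-11950) = -1/11950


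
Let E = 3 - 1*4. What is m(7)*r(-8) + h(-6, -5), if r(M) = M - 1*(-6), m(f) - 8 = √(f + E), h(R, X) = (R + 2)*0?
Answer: -16 - 2*√6 ≈ -20.899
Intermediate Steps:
E = -1 (E = 3 - 4 = -1)
h(R, X) = 0 (h(R, X) = (2 + R)*0 = 0)
m(f) = 8 + √(-1 + f) (m(f) = 8 + √(f - 1) = 8 + √(-1 + f))
r(M) = 6 + M (r(M) = M + 6 = 6 + M)
m(7)*r(-8) + h(-6, -5) = (8 + √(-1 + 7))*(6 - 8) + 0 = (8 + √6)*(-2) + 0 = (-16 - 2*√6) + 0 = -16 - 2*√6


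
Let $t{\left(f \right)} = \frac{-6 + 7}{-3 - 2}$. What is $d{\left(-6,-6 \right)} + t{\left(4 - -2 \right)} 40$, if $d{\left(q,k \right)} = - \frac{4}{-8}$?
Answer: $- \frac{15}{2} \approx -7.5$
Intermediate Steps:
$t{\left(f \right)} = - \frac{1}{5}$ ($t{\left(f \right)} = 1 \frac{1}{-5} = 1 \left(- \frac{1}{5}\right) = - \frac{1}{5}$)
$d{\left(q,k \right)} = \frac{1}{2}$ ($d{\left(q,k \right)} = \left(-4\right) \left(- \frac{1}{8}\right) = \frac{1}{2}$)
$d{\left(-6,-6 \right)} + t{\left(4 - -2 \right)} 40 = \frac{1}{2} - 8 = - \frac{15}{2}$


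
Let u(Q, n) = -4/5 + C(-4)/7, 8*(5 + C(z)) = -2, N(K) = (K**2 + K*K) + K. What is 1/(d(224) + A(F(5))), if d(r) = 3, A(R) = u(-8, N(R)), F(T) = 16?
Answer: 20/29 ≈ 0.68966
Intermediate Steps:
N(K) = K + 2*K**2 (N(K) = (K**2 + K**2) + K = 2*K**2 + K = K + 2*K**2)
C(z) = -21/4 (C(z) = -5 + (1/8)*(-2) = -5 - 1/4 = -21/4)
u(Q, n) = -31/20 (u(Q, n) = -4/5 - 21/4/7 = -4*1/5 - 21/4*1/7 = -4/5 - 3/4 = -31/20)
A(R) = -31/20
1/(d(224) + A(F(5))) = 1/(3 - 31/20) = 1/(29/20) = 20/29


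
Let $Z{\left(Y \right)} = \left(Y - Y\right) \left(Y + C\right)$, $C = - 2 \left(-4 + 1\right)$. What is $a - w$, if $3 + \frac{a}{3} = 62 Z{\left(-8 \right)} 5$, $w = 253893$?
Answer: $-253902$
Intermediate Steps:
$C = 6$ ($C = \left(-2\right) \left(-3\right) = 6$)
$Z{\left(Y \right)} = 0$ ($Z{\left(Y \right)} = \left(Y - Y\right) \left(Y + 6\right) = 0 \left(6 + Y\right) = 0$)
$a = -9$ ($a = -9 + 3 \cdot 62 \cdot 0 \cdot 5 = -9 + 3 \cdot 0 \cdot 5 = -9 + 3 \cdot 0 = -9 + 0 = -9$)
$a - w = -9 - 253893 = -253902$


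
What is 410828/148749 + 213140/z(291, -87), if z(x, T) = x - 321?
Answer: -1056401234/148749 ≈ -7101.9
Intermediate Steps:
z(x, T) = -321 + x
410828/148749 + 213140/z(291, -87) = 410828/148749 + 213140/(-321 + 291) = 410828*(1/148749) + 213140/(-30) = 410828/148749 + 213140*(-1/30) = 410828/148749 - 21314/3 = -1056401234/148749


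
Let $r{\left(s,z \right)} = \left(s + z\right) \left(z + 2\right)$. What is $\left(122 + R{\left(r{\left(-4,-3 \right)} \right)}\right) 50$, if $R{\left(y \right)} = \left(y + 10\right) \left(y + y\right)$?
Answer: $18000$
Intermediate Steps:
$r{\left(s,z \right)} = \left(2 + z\right) \left(s + z\right)$ ($r{\left(s,z \right)} = \left(s + z\right) \left(2 + z\right) = \left(2 + z\right) \left(s + z\right)$)
$R{\left(y \right)} = 2 y \left(10 + y\right)$ ($R{\left(y \right)} = \left(10 + y\right) 2 y = 2 y \left(10 + y\right)$)
$\left(122 + R{\left(r{\left(-4,-3 \right)} \right)}\right) 50 = \left(122 + 2 \left(\left(-3\right)^{2} + 2 \left(-4\right) + 2 \left(-3\right) - -12\right) \left(10 + \left(\left(-3\right)^{2} + 2 \left(-4\right) + 2 \left(-3\right) - -12\right)\right)\right) 50 = \left(122 + 2 \left(9 - 8 - 6 + 12\right) \left(10 + \left(9 - 8 - 6 + 12\right)\right)\right) 50 = \left(122 + 2 \cdot 7 \left(10 + 7\right)\right) 50 = \left(122 + 2 \cdot 7 \cdot 17\right) 50 = \left(122 + 238\right) 50 = 360 \cdot 50 = 18000$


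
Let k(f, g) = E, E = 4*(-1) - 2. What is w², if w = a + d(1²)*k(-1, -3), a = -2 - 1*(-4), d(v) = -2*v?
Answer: 196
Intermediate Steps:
E = -6 (E = -4 - 2 = -6)
k(f, g) = -6
a = 2 (a = -2 + 4 = 2)
w = 14 (w = 2 - 2*1²*(-6) = 2 - 2*1*(-6) = 2 - 2*(-6) = 2 + 12 = 14)
w² = 14² = 196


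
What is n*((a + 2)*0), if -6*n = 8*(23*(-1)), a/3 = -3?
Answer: 0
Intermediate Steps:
a = -9 (a = 3*(-3) = -9)
n = 92/3 (n = -4*23*(-1)/3 = -4*(-23)/3 = -⅙*(-184) = 92/3 ≈ 30.667)
n*((a + 2)*0) = 92*((-9 + 2)*0)/3 = 92*(-7*0)/3 = (92/3)*0 = 0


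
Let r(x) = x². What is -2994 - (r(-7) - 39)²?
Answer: -3094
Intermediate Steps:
-2994 - (r(-7) - 39)² = -2994 - ((-7)² - 39)² = -2994 - (49 - 39)² = -2994 - 1*10² = -2994 - 1*100 = -2994 - 100 = -3094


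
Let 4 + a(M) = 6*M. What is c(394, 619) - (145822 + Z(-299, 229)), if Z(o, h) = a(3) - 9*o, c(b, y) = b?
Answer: -148133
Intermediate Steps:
a(M) = -4 + 6*M
Z(o, h) = 14 - 9*o (Z(o, h) = (-4 + 6*3) - 9*o = (-4 + 18) - 9*o = 14 - 9*o)
c(394, 619) - (145822 + Z(-299, 229)) = 394 - (145822 + (14 - 9*(-299))) = 394 - (145822 + (14 + 2691)) = 394 - (145822 + 2705) = 394 - 1*148527 = 394 - 148527 = -148133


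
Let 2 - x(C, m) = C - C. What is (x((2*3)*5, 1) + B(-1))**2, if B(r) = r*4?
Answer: 4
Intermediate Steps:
B(r) = 4*r
x(C, m) = 2 (x(C, m) = 2 - (C - C) = 2 - 1*0 = 2 + 0 = 2)
(x((2*3)*5, 1) + B(-1))**2 = (2 + 4*(-1))**2 = (2 - 4)**2 = (-2)**2 = 4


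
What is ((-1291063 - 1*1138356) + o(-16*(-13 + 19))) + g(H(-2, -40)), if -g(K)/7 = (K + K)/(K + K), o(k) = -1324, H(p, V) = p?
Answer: -2430750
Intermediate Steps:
g(K) = -7 (g(K) = -7*(K + K)/(K + K) = -7*2*K/(2*K) = -7*2*K*1/(2*K) = -7*1 = -7)
((-1291063 - 1*1138356) + o(-16*(-13 + 19))) + g(H(-2, -40)) = ((-1291063 - 1*1138356) - 1324) - 7 = ((-1291063 - 1138356) - 1324) - 7 = (-2429419 - 1324) - 7 = -2430743 - 7 = -2430750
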